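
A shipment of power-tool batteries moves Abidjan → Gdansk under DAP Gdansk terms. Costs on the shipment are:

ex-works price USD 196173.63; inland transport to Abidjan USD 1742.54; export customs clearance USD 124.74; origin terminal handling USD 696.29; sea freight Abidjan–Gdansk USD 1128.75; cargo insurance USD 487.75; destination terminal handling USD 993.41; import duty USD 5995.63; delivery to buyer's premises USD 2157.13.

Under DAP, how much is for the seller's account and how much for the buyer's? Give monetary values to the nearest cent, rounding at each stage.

DAP: the seller bears all costs to the named destination except import duty and clearance.
Seller's account: goods 196173.63 + inland to port 1742.54 + export clearance 124.74 + origin terminal 696.29 + freight 1128.75 + insurance 487.75 + destination terminal 993.41 + delivery 2157.13 = 203504.24
Buyer's account: duty 5995.63 = 5995.63

Seller: USD 203504.24; buyer: USD 5995.63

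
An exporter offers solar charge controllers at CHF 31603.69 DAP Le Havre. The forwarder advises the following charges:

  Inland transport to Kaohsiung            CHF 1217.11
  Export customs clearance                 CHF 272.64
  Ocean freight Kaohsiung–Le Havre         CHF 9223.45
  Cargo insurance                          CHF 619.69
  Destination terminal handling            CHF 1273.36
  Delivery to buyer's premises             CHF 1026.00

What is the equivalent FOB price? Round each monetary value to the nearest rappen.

Not relevant to the conversion: export clearance, inland to port — on the seller under both DAP and FOB; already in the DAP price and stays in the FOB price.
From DAP to FOB, the seller no longer bears: freight, insurance, destination terminal, delivery.
FOB price = 31603.69 − 9223.45 − 619.69 − 1273.36 − 1026.00 = 19461.19

FOB price: CHF 19461.19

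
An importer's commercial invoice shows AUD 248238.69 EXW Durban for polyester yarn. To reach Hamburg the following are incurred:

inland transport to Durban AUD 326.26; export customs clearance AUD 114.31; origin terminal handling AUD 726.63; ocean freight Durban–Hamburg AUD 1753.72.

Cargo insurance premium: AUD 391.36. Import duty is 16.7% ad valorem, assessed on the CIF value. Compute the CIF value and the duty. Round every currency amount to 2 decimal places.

CIF = EXW price + pre-shipment costs + freight + insurance
CIF = 248238.69 + 326.26 + 114.31 + 726.63 + 1753.72 + 391.36 = 251550.97
Import duty = 251550.97 × 16.7% = 42009.01

CIF value: AUD 251550.97; import duty: AUD 42009.01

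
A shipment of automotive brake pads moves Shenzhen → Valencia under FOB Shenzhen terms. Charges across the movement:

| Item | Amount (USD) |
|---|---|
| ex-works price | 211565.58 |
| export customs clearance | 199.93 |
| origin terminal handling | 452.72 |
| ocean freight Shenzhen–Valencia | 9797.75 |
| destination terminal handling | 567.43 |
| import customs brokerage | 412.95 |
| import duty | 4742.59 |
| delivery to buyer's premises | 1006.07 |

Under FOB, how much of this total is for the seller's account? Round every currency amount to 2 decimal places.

FOB: the seller bears costs until goods are on board at the origin port; the buyer bears freight, insurance and all costs thereafter.
Seller's account: goods 211565.58 + export clearance 199.93 + origin terminal 452.72 = 212218.23
Buyer's account: freight 9797.75 + destination terminal 567.43 + brokerage 412.95 + duty 4742.59 + delivery 1006.07 = 16526.79

Seller's account: USD 212218.23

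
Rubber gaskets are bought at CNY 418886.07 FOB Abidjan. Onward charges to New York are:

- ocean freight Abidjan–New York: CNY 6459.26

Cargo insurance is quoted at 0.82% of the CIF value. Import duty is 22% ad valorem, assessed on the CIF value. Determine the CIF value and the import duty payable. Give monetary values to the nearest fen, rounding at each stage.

Let C be the CIF value. C = FOB price + freight + 0.82% × C
C − 0.82% × C = 418886.07 + 6459.26
0.9918 × C = 425345.33
C = 425345.33 / 0.9918 = 428862.00
Insurance premium = 0.82% × 428862.00 = 3516.67
Import duty = 428862.00 × 22% = 94349.64

CIF value: CNY 428862.00; import duty: CNY 94349.64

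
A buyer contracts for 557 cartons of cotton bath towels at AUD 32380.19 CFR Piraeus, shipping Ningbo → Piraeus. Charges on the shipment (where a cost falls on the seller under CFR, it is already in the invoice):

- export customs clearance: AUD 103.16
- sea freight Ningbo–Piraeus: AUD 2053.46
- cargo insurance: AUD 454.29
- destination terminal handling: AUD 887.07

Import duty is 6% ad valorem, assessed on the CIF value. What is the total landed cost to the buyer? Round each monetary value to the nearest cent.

CFR: the seller pays costs through ocean freight to the destination port, but not insurance.
Already in the invoice (seller's account under CFR): export clearance, freight — exclude.
CIF value = CFR price + insurance = 32380.19 + 454.29 = 32834.48
Import duty = 32834.48 × 6% = 1970.07
Buyer bears: insurance 454.29 + destination terminal 887.07 + duty 1970.07 = 3311.43
Landed cost = invoice 32380.19 + 3311.43 = 35691.62

Total landed cost: AUD 35691.62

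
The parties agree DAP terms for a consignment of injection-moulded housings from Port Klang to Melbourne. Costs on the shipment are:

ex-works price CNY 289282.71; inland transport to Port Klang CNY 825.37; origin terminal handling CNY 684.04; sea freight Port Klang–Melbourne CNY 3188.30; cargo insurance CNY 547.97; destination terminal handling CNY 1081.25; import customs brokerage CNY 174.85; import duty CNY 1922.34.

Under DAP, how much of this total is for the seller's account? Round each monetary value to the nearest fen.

DAP: the seller bears all costs to the named destination except import duty and clearance.
Seller's account: goods 289282.71 + inland to port 825.37 + origin terminal 684.04 + freight 3188.30 + insurance 547.97 + destination terminal 1081.25 = 295609.64
Buyer's account: brokerage 174.85 + duty 1922.34 = 2097.19

Seller's account: CNY 295609.64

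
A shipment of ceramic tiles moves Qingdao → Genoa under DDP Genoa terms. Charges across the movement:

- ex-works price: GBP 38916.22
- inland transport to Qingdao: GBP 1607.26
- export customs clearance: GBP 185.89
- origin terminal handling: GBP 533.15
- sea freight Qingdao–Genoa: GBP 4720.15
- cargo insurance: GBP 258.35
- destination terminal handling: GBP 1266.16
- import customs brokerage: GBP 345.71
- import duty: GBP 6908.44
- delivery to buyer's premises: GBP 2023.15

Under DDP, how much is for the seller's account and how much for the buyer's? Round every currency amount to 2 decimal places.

DDP: the seller bears all costs including import duty.
Seller's account: goods 38916.22 + inland to port 1607.26 + export clearance 185.89 + origin terminal 533.15 + freight 4720.15 + insurance 258.35 + destination terminal 1266.16 + brokerage 345.71 + duty 6908.44 + delivery 2023.15 = 56764.48
Buyer's account: 0.00

Seller: GBP 56764.48; buyer: GBP 0.00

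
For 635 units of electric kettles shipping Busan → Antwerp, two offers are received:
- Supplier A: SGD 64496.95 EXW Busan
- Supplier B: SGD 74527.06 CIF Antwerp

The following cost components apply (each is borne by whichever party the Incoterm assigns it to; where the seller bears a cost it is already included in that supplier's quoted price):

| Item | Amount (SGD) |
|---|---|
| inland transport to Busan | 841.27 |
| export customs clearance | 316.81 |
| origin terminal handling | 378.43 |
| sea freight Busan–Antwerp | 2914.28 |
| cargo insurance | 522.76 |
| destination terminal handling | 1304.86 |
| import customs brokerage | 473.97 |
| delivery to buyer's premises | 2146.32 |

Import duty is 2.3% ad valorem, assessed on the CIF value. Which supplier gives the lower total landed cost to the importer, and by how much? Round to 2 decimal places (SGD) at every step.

Supplier A is cheaper by SGD 5172.86

Supplier A (EXW):
CIF value = EXW price + inland to port + export clearance + origin terminal + freight + insurance = 64496.95 + 841.27 + 316.81 + 378.43 + 2914.28 + 522.76 = 69470.50
Import duty = 69470.50 × 2.3% = 1597.82
Buyer bears (A): 841.27 + 316.81 + 378.43 + 2914.28 + 522.76 + 1304.86 + 473.97 + 2146.32 = 8898.70
Landed cost (A) = invoice 64496.95 + 8898.70 + duty 1597.82 = 74993.47
Supplier B (CIF):
The CIF price already equals the CIF value: 74527.06
Import duty = 74527.06 × 2.3% = 1714.12
Buyer bears (B): 1304.86 + 473.97 + 2146.32 = 3925.15
Landed cost (B) = invoice 74527.06 + 3925.15 + duty 1714.12 = 80166.33
Difference = |74993.47 − 80166.33| = 5172.86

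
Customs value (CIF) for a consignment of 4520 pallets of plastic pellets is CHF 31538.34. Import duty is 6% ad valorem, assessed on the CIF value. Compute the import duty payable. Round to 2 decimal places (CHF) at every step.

Import duty: CHF 1892.30

Import duty = 31538.34 × 6% = 1892.30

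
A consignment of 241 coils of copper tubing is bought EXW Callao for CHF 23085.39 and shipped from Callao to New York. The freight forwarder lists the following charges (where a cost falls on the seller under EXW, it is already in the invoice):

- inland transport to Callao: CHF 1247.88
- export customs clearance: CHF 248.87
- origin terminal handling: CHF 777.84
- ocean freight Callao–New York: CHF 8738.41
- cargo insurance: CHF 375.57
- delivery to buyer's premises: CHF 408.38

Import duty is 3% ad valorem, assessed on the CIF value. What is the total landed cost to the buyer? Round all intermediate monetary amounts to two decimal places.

Total landed cost: CHF 35916.56

EXW: the seller makes goods available at their premises; the buyer bears all onward costs.
CIF value = EXW price + inland to port + export clearance + origin terminal + freight + insurance = 23085.39 + 1247.88 + 248.87 + 777.84 + 8738.41 + 375.57 = 34473.96
Import duty = 34473.96 × 3% = 1034.22
Buyer bears: inland to port 1247.88 + export clearance 248.87 + origin terminal 777.84 + freight 8738.41 + insurance 375.57 + delivery 408.38 + duty 1034.22 = 12831.17
Landed cost = invoice 23085.39 + 12831.17 = 35916.56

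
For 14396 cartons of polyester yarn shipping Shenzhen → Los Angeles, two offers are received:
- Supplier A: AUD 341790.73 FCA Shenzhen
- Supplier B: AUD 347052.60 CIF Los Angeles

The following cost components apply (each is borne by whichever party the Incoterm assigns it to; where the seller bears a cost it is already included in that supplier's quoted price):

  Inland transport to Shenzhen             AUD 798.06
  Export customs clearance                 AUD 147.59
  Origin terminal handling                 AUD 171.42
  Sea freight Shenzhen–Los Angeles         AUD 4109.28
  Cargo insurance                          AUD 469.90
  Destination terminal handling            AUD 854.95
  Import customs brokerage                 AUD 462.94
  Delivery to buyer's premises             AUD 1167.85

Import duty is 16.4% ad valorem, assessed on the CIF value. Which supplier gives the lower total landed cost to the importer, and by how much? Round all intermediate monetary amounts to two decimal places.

Supplier A is cheaper by AUD 595.12

Supplier A (FCA):
CIF value = FCA price + origin terminal + freight + insurance = 341790.73 + 171.42 + 4109.28 + 469.90 = 346541.33
Import duty = 346541.33 × 16.4% = 56832.78
Buyer bears (A): 171.42 + 4109.28 + 469.90 + 854.95 + 462.94 + 1167.85 = 7236.34
Landed cost (A) = invoice 341790.73 + 7236.34 + duty 56832.78 = 405859.85
Supplier B (CIF):
The CIF price already equals the CIF value: 347052.60
Import duty = 347052.60 × 16.4% = 56916.63
Buyer bears (B): 854.95 + 462.94 + 1167.85 = 2485.74
Landed cost (B) = invoice 347052.60 + 2485.74 + duty 56916.63 = 406454.97
Difference = |405859.85 − 406454.97| = 595.12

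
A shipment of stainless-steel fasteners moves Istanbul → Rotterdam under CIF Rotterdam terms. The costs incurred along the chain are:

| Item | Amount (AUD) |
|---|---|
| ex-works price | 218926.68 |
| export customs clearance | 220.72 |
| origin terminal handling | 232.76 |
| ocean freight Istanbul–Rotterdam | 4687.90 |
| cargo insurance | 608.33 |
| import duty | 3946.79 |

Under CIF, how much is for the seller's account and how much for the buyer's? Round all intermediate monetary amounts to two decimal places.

CIF: the seller pays costs through ocean freight and marine insurance to the destination port.
Seller's account: goods 218926.68 + export clearance 220.72 + origin terminal 232.76 + freight 4687.90 + insurance 608.33 = 224676.39
Buyer's account: duty 3946.79 = 3946.79

Seller: AUD 224676.39; buyer: AUD 3946.79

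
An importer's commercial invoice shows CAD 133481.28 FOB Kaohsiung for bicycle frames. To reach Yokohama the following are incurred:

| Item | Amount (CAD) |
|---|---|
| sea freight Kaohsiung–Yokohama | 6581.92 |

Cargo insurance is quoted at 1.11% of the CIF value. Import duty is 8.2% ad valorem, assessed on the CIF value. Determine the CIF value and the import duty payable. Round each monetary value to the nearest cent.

CIF value: CAD 141635.35; import duty: CAD 11614.10

Let C be the CIF value. C = FOB price + freight + 1.11% × C
C − 1.11% × C = 133481.28 + 6581.92
0.9889 × C = 140063.20
C = 140063.20 / 0.9889 = 141635.35
Insurance premium = 1.11% × 141635.35 = 1572.15
Import duty = 141635.35 × 8.2% = 11614.10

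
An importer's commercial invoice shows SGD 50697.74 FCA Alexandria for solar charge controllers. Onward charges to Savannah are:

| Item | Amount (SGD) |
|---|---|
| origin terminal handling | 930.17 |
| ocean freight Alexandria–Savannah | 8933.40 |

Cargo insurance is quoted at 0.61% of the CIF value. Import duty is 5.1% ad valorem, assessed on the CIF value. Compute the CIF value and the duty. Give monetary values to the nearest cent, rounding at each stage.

CIF value: SGD 60933.00; import duty: SGD 3107.58

Let C be the CIF value. C = FCA price + pre-shipment costs + freight + 0.61% × C
C − 0.61% × C = 50697.74 + 930.17 + 8933.40
0.9939 × C = 60561.31
C = 60561.31 / 0.9939 = 60933.00
Insurance premium = 0.61% × 60933.00 = 371.69
Import duty = 60933.00 × 5.1% = 3107.58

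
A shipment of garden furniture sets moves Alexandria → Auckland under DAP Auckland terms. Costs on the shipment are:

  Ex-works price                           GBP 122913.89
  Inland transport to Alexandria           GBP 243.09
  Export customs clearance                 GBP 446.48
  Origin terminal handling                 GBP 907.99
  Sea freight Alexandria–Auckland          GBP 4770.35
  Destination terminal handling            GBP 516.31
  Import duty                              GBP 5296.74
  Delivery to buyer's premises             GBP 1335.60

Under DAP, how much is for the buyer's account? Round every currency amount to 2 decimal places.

DAP: the seller bears all costs to the named destination except import duty and clearance.
Seller's account: goods 122913.89 + inland to port 243.09 + export clearance 446.48 + origin terminal 907.99 + freight 4770.35 + destination terminal 516.31 + delivery 1335.60 = 131133.71
Buyer's account: duty 5296.74 = 5296.74

Buyer's account: GBP 5296.74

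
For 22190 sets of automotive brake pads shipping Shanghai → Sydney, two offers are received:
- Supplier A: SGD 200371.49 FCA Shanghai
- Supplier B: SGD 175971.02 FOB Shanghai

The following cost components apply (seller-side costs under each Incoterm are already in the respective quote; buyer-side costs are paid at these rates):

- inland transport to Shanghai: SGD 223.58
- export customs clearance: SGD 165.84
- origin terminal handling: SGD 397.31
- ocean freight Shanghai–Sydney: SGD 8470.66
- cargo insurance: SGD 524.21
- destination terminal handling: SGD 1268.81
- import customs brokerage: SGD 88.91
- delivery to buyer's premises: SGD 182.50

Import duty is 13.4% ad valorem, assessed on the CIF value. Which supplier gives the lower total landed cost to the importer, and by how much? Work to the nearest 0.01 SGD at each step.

Supplier A (FCA):
CIF value = FCA price + origin terminal + freight + insurance = 200371.49 + 397.31 + 8470.66 + 524.21 = 209763.67
Import duty = 209763.67 × 13.4% = 28108.33
Buyer bears (A): 397.31 + 8470.66 + 524.21 + 1268.81 + 88.91 + 182.50 = 10932.40
Landed cost (A) = invoice 200371.49 + 10932.40 + duty 28108.33 = 239412.22
Supplier B (FOB):
CIF value = FOB price + freight + insurance = 175971.02 + 8470.66 + 524.21 = 184965.89
Import duty = 184965.89 × 13.4% = 24785.43
Buyer bears (B): 8470.66 + 524.21 + 1268.81 + 88.91 + 182.50 = 10535.09
Landed cost (B) = invoice 175971.02 + 10535.09 + duty 24785.43 = 211291.54
Difference = |239412.22 − 211291.54| = 28120.68

Supplier B is cheaper by SGD 28120.68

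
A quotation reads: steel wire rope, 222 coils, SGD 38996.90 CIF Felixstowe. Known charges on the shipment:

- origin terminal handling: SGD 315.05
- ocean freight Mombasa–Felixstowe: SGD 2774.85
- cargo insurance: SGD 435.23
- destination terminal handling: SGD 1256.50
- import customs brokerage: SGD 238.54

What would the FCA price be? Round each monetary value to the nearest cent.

FCA price: SGD 35471.77

Not relevant to the conversion: brokerage, destination terminal — on the buyer under both terms; not part of either seller's price.
From CIF to FCA, the seller no longer bears: origin terminal, freight, insurance.
FCA price = 38996.90 − 315.05 − 2774.85 − 435.23 = 35471.77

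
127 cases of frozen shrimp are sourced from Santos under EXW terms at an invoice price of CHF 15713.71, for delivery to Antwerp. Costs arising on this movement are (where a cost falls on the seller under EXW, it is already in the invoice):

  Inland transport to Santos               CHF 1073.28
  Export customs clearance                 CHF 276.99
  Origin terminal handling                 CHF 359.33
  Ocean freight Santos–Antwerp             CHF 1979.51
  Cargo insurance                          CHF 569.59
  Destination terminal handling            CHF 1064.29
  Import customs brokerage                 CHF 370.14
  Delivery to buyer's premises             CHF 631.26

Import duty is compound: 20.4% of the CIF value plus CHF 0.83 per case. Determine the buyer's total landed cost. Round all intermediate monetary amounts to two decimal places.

Total landed cost: CHF 26217.88

EXW: the seller makes goods available at their premises; the buyer bears all onward costs.
CIF value = EXW price + inland to port + export clearance + origin terminal + freight + insurance = 15713.71 + 1073.28 + 276.99 + 359.33 + 1979.51 + 569.59 = 19972.41
Ad valorem component: 19972.41 × 20.4% = 4074.37
Specific component: 127 × 0.83 = 105.41
Import duty = 4074.37 + 105.41 = 4179.78
Buyer bears: inland to port 1073.28 + export clearance 276.99 + origin terminal 359.33 + freight 1979.51 + insurance 569.59 + destination terminal 1064.29 + brokerage 370.14 + delivery 631.26 + duty 4179.78 = 10504.17
Landed cost = invoice 15713.71 + 10504.17 = 26217.88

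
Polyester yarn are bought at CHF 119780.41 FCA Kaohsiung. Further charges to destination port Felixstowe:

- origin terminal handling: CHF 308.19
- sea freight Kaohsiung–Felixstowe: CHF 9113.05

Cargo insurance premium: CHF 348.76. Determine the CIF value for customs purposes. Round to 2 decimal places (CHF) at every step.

CIF value: CHF 129550.41

CIF = FCA price + pre-shipment costs + freight + insurance
CIF = 119780.41 + 308.19 + 9113.05 + 348.76 = 129550.41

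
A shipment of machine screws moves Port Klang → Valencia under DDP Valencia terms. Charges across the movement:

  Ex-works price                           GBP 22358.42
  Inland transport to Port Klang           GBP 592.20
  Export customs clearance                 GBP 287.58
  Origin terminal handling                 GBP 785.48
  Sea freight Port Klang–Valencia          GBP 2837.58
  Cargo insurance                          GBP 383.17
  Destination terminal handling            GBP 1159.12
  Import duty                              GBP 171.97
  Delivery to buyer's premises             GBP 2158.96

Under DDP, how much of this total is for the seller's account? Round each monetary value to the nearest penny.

DDP: the seller bears all costs including import duty.
Seller's account: goods 22358.42 + inland to port 592.20 + export clearance 287.58 + origin terminal 785.48 + freight 2837.58 + insurance 383.17 + destination terminal 1159.12 + duty 171.97 + delivery 2158.96 = 30734.48
Buyer's account: 0.00

Seller's account: GBP 30734.48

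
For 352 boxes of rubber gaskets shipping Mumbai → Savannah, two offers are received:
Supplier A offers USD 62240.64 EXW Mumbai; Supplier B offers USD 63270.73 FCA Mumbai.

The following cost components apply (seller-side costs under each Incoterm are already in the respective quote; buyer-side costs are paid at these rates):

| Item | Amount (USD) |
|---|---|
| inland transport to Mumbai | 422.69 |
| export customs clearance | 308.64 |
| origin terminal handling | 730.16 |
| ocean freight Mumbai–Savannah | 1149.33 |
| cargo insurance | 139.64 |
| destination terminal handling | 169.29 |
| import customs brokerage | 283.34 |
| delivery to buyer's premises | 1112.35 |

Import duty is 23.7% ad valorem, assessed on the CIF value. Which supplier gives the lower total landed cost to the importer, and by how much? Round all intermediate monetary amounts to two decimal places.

Supplier A is cheaper by USD 369.57

Supplier A (EXW):
CIF value = EXW price + inland to port + export clearance + origin terminal + freight + insurance = 62240.64 + 422.69 + 308.64 + 730.16 + 1149.33 + 139.64 = 64991.10
Import duty = 64991.10 × 23.7% = 15402.89
Buyer bears (A): 422.69 + 308.64 + 730.16 + 1149.33 + 139.64 + 169.29 + 283.34 + 1112.35 = 4315.44
Landed cost (A) = invoice 62240.64 + 4315.44 + duty 15402.89 = 81958.97
Supplier B (FCA):
CIF value = FCA price + origin terminal + freight + insurance = 63270.73 + 730.16 + 1149.33 + 139.64 = 65289.86
Import duty = 65289.86 × 23.7% = 15473.70
Buyer bears (B): 730.16 + 1149.33 + 139.64 + 169.29 + 283.34 + 1112.35 = 3584.11
Landed cost (B) = invoice 63270.73 + 3584.11 + duty 15473.70 = 82328.54
Difference = |81958.97 − 82328.54| = 369.57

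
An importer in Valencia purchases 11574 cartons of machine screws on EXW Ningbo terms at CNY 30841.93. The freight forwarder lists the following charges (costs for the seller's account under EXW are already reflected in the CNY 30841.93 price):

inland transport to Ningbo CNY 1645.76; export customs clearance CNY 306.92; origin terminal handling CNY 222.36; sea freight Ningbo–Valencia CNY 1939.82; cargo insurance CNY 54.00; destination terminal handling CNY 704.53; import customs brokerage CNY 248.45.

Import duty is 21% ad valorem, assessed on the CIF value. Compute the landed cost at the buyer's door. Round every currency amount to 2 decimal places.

EXW: the seller makes goods available at their premises; the buyer bears all onward costs.
CIF value = EXW price + inland to port + export clearance + origin terminal + freight + insurance = 30841.93 + 1645.76 + 306.92 + 222.36 + 1939.82 + 54.00 = 35010.79
Import duty = 35010.79 × 21% = 7352.27
Buyer bears: inland to port 1645.76 + export clearance 306.92 + origin terminal 222.36 + freight 1939.82 + insurance 54.00 + destination terminal 704.53 + brokerage 248.45 + duty 7352.27 = 12474.11
Landed cost = invoice 30841.93 + 12474.11 = 43316.04

Total landed cost: CNY 43316.04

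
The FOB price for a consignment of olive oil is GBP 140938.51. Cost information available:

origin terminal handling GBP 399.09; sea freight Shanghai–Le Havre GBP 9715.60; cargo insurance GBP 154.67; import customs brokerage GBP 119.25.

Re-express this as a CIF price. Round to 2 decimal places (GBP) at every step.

Not relevant to the conversion: origin terminal — on the seller under both FOB and CIF; already in the FOB price and stays in the CIF price. brokerage — on the buyer under both terms; not part of either seller's price.
From FOB to CIF, the seller additionally bears: freight, insurance.
CIF price = 140938.51 + 9715.60 + 154.67 = 150808.78

CIF price: GBP 150808.78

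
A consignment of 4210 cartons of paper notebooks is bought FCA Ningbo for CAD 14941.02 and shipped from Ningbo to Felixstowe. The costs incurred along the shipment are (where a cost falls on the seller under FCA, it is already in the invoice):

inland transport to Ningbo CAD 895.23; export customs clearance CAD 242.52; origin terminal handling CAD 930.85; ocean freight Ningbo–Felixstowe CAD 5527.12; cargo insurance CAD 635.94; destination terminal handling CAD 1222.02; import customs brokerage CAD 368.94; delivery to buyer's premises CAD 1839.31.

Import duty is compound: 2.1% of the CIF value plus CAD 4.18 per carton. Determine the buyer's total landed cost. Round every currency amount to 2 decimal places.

FCA: the seller delivers export-cleared goods to the carrier; the buyer bears costs from that point.
Already in the invoice (seller's account under FCA): inland to port, export clearance — exclude.
CIF value = FCA price + origin terminal + freight + insurance = 14941.02 + 930.85 + 5527.12 + 635.94 = 22034.93
Ad valorem component: 22034.93 × 2.1% = 462.73
Specific component: 4210 × 4.18 = 17597.80
Import duty = 462.73 + 17597.80 = 18060.53
Buyer bears: origin terminal 930.85 + freight 5527.12 + insurance 635.94 + destination terminal 1222.02 + brokerage 368.94 + delivery 1839.31 + duty 18060.53 = 28584.71
Landed cost = invoice 14941.02 + 28584.71 = 43525.73

Total landed cost: CAD 43525.73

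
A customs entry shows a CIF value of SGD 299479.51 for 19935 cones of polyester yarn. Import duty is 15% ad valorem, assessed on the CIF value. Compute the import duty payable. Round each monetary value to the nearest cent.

Import duty: SGD 44921.93

Import duty = 299479.51 × 15% = 44921.93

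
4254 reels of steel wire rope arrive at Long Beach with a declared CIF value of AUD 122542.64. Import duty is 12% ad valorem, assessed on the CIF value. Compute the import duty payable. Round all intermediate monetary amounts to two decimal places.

Import duty: AUD 14705.12

Import duty = 122542.64 × 12% = 14705.12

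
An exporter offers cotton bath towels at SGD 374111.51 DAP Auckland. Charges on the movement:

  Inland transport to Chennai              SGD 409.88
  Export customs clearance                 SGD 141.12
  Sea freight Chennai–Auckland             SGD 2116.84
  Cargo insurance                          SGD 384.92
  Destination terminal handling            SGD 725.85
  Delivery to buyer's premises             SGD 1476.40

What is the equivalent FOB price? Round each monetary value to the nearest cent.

Not relevant to the conversion: inland to port, export clearance — on the seller under both DAP and FOB; already in the DAP price and stays in the FOB price.
From DAP to FOB, the seller no longer bears: freight, insurance, destination terminal, delivery.
FOB price = 374111.51 − 2116.84 − 384.92 − 725.85 − 1476.40 = 369407.50

FOB price: SGD 369407.50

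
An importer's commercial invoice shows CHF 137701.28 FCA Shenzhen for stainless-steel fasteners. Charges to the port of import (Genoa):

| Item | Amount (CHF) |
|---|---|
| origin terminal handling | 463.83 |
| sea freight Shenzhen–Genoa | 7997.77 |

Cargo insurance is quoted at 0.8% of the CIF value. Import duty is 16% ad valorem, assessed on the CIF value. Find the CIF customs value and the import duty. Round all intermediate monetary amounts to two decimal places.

Let C be the CIF value. C = FCA price + pre-shipment costs + freight + 0.8% × C
C − 0.8% × C = 137701.28 + 463.83 + 7997.77
0.992 × C = 146162.88
C = 146162.88 / 0.992 = 147341.61
Insurance premium = 0.8% × 147341.61 = 1178.73
Import duty = 147341.61 × 16% = 23574.66

CIF value: CHF 147341.61; import duty: CHF 23574.66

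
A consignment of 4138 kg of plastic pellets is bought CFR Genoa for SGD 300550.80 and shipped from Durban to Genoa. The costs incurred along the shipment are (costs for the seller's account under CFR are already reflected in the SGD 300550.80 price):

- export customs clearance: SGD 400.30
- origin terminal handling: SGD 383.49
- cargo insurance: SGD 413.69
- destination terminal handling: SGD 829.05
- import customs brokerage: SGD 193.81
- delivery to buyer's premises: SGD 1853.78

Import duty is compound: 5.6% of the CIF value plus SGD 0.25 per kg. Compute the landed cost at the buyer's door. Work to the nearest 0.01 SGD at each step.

CFR: the seller pays costs through ocean freight to the destination port, but not insurance.
Already in the invoice (seller's account under CFR): export clearance, origin terminal — exclude.
CIF value = CFR price + insurance = 300550.80 + 413.69 = 300964.49
Ad valorem component: 300964.49 × 5.6% = 16854.01
Specific component: 4138 × 0.25 = 1034.50
Import duty = 16854.01 + 1034.50 = 17888.51
Buyer bears: insurance 413.69 + destination terminal 829.05 + brokerage 193.81 + delivery 1853.78 + duty 17888.51 = 21178.84
Landed cost = invoice 300550.80 + 21178.84 = 321729.64

Total landed cost: SGD 321729.64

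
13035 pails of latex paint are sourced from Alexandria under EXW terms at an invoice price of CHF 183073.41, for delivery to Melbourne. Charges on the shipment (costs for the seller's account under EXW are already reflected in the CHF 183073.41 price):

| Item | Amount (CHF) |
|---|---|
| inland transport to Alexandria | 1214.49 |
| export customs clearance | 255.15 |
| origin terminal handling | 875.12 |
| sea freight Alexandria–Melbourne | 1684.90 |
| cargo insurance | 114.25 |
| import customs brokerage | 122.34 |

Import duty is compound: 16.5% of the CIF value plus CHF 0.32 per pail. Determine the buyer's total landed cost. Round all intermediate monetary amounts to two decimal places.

EXW: the seller makes goods available at their premises; the buyer bears all onward costs.
CIF value = EXW price + inland to port + export clearance + origin terminal + freight + insurance = 183073.41 + 1214.49 + 255.15 + 875.12 + 1684.90 + 114.25 = 187217.32
Ad valorem component: 187217.32 × 16.5% = 30890.86
Specific component: 13035 × 0.32 = 4171.20
Import duty = 30890.86 + 4171.20 = 35062.06
Buyer bears: inland to port 1214.49 + export clearance 255.15 + origin terminal 875.12 + freight 1684.90 + insurance 114.25 + brokerage 122.34 + duty 35062.06 = 39328.31
Landed cost = invoice 183073.41 + 39328.31 = 222401.72

Total landed cost: CHF 222401.72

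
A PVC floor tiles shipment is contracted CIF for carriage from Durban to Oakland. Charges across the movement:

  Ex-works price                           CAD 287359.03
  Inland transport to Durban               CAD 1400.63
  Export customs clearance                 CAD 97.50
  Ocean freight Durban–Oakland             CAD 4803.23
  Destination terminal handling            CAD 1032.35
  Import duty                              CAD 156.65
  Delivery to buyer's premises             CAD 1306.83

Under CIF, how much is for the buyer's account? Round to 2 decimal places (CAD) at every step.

CIF: the seller pays costs through ocean freight and marine insurance to the destination port.
Seller's account: goods 287359.03 + inland to port 1400.63 + export clearance 97.50 + freight 4803.23 = 293660.39
Buyer's account: destination terminal 1032.35 + duty 156.65 + delivery 1306.83 = 2495.83

Buyer's account: CAD 2495.83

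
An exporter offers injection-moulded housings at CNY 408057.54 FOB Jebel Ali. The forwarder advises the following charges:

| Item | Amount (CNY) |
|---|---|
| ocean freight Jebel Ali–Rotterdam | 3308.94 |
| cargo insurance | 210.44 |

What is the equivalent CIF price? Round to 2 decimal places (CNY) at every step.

From FOB to CIF, the seller additionally bears: freight, insurance.
CIF price = 408057.54 + 3308.94 + 210.44 = 411576.92

CIF price: CNY 411576.92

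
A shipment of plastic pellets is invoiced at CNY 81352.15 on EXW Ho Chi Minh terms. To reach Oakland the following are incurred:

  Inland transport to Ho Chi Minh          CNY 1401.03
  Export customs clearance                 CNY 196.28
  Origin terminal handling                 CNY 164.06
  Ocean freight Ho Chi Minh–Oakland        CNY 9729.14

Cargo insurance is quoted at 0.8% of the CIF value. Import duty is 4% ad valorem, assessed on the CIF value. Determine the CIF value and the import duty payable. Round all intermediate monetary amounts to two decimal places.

CIF value: CNY 93591.39; import duty: CNY 3743.66

Let C be the CIF value. C = EXW price + pre-shipment costs + freight + 0.8% × C
C − 0.8% × C = 81352.15 + 1401.03 + 196.28 + 164.06 + 9729.14
0.992 × C = 92842.66
C = 92842.66 / 0.992 = 93591.39
Insurance premium = 0.8% × 93591.39 = 748.73
Import duty = 93591.39 × 4% = 3743.66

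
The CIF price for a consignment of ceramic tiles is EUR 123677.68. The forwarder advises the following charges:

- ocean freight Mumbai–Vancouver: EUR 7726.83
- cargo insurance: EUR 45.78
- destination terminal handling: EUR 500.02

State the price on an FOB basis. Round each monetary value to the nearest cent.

FOB price: EUR 115905.07

Not relevant to the conversion: destination terminal — on the buyer under both terms; not part of either seller's price.
From CIF to FOB, the seller no longer bears: freight, insurance.
FOB price = 123677.68 − 7726.83 − 45.78 = 115905.07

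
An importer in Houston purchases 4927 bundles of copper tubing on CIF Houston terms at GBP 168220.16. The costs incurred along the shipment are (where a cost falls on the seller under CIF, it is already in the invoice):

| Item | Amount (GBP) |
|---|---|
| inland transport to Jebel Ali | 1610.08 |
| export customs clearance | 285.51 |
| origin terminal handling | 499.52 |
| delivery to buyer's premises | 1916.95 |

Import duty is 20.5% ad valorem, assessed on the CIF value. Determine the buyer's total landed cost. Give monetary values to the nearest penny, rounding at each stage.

Total landed cost: GBP 204622.24

CIF: the seller pays costs through ocean freight and marine insurance to the destination port.
Already in the invoice (seller's account under CIF): inland to port, export clearance, origin terminal — exclude.
The CIF price already equals the CIF value: 168220.16
Import duty = 168220.16 × 20.5% = 34485.13
Buyer bears: delivery 1916.95 + duty 34485.13 = 36402.08
Landed cost = invoice 168220.16 + 36402.08 = 204622.24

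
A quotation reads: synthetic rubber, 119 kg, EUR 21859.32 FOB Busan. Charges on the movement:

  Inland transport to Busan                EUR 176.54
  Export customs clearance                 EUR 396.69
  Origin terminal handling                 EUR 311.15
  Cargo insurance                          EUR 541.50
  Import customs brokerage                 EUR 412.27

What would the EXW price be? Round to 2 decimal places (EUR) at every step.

EXW price: EUR 20974.94

Not relevant to the conversion: insurance, brokerage — on the buyer under both terms; not part of either seller's price.
From FOB to EXW, the seller no longer bears: inland to port, export clearance, origin terminal.
EXW price = 21859.32 − 176.54 − 396.69 − 311.15 = 20974.94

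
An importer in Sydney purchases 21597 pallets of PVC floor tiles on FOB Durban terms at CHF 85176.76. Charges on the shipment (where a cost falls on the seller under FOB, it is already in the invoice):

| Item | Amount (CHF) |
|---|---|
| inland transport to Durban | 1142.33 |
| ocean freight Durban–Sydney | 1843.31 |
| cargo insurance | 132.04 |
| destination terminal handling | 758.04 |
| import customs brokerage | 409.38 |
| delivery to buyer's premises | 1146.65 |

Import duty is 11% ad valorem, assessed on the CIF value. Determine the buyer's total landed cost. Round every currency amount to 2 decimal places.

FOB: the seller bears costs until goods are on board at the origin port; the buyer bears freight, insurance and all costs thereafter.
Already in the invoice (seller's account under FOB): inland to port — exclude.
CIF value = FOB price + freight + insurance = 85176.76 + 1843.31 + 132.04 = 87152.11
Import duty = 87152.11 × 11% = 9586.73
Buyer bears: freight 1843.31 + insurance 132.04 + destination terminal 758.04 + brokerage 409.38 + delivery 1146.65 + duty 9586.73 = 13876.15
Landed cost = invoice 85176.76 + 13876.15 = 99052.91

Total landed cost: CHF 99052.91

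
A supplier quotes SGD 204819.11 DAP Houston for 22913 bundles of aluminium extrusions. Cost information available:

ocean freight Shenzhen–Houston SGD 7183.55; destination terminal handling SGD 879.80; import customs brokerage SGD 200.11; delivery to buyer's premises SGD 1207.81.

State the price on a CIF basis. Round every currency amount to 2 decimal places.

Not relevant to the conversion: freight — on the seller under both DAP and CIF; already in the DAP price and stays in the CIF price. brokerage — on the buyer under both terms; not part of either seller's price.
From DAP to CIF, the seller no longer bears: destination terminal, delivery.
CIF price = 204819.11 − 879.80 − 1207.81 = 202731.50

CIF price: SGD 202731.50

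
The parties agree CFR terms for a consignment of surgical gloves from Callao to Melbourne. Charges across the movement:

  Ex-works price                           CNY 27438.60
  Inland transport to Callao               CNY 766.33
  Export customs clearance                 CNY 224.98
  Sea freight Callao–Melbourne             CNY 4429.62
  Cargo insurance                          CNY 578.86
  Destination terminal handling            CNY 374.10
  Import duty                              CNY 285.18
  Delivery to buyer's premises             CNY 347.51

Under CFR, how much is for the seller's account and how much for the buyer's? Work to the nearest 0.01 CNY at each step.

Seller: CNY 32859.53; buyer: CNY 1585.65

CFR: the seller pays costs through ocean freight to the destination port, but not insurance.
Seller's account: goods 27438.60 + inland to port 766.33 + export clearance 224.98 + freight 4429.62 = 32859.53
Buyer's account: insurance 578.86 + destination terminal 374.10 + duty 285.18 + delivery 347.51 = 1585.65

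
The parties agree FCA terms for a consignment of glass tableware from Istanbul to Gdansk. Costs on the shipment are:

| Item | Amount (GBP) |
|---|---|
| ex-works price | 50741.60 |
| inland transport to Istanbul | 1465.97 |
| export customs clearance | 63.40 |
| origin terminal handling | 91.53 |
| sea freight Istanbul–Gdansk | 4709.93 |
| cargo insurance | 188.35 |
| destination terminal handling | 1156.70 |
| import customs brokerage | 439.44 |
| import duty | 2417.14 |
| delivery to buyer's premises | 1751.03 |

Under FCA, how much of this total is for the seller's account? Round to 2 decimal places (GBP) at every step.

FCA: the seller delivers export-cleared goods to the carrier; the buyer bears costs from that point.
Seller's account: goods 50741.60 + inland to port 1465.97 + export clearance 63.40 = 52270.97
Buyer's account: origin terminal 91.53 + freight 4709.93 + insurance 188.35 + destination terminal 1156.70 + brokerage 439.44 + duty 2417.14 + delivery 1751.03 = 10754.12

Seller's account: GBP 52270.97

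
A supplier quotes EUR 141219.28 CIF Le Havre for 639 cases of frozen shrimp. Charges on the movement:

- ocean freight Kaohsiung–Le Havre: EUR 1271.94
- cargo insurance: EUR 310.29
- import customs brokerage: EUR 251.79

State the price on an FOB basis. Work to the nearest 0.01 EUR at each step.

Not relevant to the conversion: brokerage — on the buyer under both terms; not part of either seller's price.
From CIF to FOB, the seller no longer bears: freight, insurance.
FOB price = 141219.28 − 1271.94 − 310.29 = 139637.05

FOB price: EUR 139637.05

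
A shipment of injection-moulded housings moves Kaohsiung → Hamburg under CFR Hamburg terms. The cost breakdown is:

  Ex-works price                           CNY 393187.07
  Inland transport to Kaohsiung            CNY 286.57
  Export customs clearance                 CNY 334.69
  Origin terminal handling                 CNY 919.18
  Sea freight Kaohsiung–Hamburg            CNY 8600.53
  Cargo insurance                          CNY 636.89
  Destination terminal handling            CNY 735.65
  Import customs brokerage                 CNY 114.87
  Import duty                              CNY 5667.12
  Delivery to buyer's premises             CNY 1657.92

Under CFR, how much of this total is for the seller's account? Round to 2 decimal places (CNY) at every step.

CFR: the seller pays costs through ocean freight to the destination port, but not insurance.
Seller's account: goods 393187.07 + inland to port 286.57 + export clearance 334.69 + origin terminal 919.18 + freight 8600.53 = 403328.04
Buyer's account: insurance 636.89 + destination terminal 735.65 + brokerage 114.87 + duty 5667.12 + delivery 1657.92 = 8812.45

Seller's account: CNY 403328.04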